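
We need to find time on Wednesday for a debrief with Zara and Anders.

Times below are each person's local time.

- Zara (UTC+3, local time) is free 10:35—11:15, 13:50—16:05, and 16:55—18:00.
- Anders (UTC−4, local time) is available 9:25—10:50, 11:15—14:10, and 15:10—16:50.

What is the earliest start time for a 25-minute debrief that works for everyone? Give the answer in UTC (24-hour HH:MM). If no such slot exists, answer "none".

13:55

Zara → UTC: 07:35–08:15, 10:50–13:05, 13:55–15:00.
Anders → UTC: 13:25–14:50, 15:15–18:10, 19:10–20:50.
Zara ∩ Anders: 13:55–14:50.
Windows ≥ 25 min: 13:55–14:50.
Earliest such window starts at 13:55.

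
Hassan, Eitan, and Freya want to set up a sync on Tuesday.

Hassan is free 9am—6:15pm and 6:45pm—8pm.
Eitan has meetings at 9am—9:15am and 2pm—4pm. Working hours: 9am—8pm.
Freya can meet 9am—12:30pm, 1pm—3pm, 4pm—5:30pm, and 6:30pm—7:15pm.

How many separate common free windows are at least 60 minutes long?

3

Eitan free within 09:00–20:00: 09:15–14:00, 16:00–20:00.
Hassan ∩ Eitan: 09:15–14:00, 16:00–18:15, 18:45–20:00.
Hassan ∩ Eitan ∩ Freya: 09:15–12:30, 13:00–14:00, 16:00–17:30, 18:45–19:15.
Windows ≥ 60 min: 09:15–12:30, 13:00–14:00, 16:00–17:30.
That's 3 windows.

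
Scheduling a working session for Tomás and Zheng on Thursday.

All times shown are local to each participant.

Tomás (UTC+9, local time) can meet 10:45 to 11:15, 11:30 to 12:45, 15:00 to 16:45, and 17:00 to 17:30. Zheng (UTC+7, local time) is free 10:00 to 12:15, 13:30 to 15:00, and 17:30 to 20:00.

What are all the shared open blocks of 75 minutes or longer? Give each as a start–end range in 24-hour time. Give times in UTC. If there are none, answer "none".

Tomás → UTC: 01:45–02:15, 02:30–03:45, 06:00–07:45, 08:00–08:30.
Zheng → UTC: 03:00–05:15, 06:30–08:00, 10:30–13:00.
Tomás ∩ Zheng: 03:00–03:45, 06:30–07:45.
Windows ≥ 75 min: 06:30–07:45.

06:30–07:45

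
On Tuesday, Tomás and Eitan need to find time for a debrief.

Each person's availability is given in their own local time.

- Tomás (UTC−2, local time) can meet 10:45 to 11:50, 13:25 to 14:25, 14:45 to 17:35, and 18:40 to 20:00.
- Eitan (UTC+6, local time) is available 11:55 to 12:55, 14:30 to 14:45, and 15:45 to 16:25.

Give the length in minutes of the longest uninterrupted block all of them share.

Tomás → UTC: 12:45–13:50, 15:25–16:25, 16:45–19:35, 20:40–22:00.
Eitan → UTC: 05:55–06:55, 08:30–08:45, 09:45–10:25.
Tomás ∩ Eitan: (none).
No common window.

0 minutes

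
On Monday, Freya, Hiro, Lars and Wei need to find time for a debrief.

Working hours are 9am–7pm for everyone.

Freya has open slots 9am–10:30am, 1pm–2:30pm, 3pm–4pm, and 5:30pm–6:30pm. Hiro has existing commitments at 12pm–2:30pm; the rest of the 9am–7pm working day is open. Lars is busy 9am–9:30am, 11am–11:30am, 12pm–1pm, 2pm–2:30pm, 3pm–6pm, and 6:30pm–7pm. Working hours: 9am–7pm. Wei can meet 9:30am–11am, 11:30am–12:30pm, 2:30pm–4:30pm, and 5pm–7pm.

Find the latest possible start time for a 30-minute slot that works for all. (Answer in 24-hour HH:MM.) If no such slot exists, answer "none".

18:00

Hiro free within 09:00–19:00: 09:00–12:00, 14:30–19:00.
Lars free within 09:00–19:00: 09:30–11:00, 11:30–12:00, 13:00–14:00, 14:30–15:00, 18:00–18:30.
Freya ∩ Hiro: 09:00–10:30, 15:00–16:00, 17:30–18:30.
Freya ∩ Hiro ∩ Lars: 09:30–10:30, 18:00–18:30.
Freya ∩ Hiro ∩ Lars ∩ Wei: 09:30–10:30, 18:00–18:30.
Windows ≥ 30 min: 09:30–10:30, 18:00–18:30.
Latest start in the last window 18:00–18:30 is 18:30 − 30 min = 18:00.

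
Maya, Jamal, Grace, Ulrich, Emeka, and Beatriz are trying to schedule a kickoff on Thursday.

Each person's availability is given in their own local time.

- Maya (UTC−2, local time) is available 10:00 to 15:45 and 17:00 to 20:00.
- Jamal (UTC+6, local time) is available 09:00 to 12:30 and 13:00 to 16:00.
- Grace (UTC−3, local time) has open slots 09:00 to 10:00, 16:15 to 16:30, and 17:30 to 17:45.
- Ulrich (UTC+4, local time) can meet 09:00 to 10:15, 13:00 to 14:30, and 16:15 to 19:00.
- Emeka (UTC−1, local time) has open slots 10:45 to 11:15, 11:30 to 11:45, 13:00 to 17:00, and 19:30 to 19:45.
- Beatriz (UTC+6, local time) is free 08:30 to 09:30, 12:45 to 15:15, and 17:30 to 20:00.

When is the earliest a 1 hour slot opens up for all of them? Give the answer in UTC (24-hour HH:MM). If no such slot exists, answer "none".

Maya → UTC: 12:00–17:45, 19:00–22:00.
Jamal → UTC: 03:00–06:30, 07:00–10:00.
Grace → UTC: 12:00–13:00, 19:15–19:30, 20:30–20:45.
Ulrich → UTC: 05:00–06:15, 09:00–10:30, 12:15–15:00.
Emeka → UTC: 11:45–12:15, 12:30–12:45, 14:00–18:00, 20:30–20:45.
Beatriz → UTC: 02:30–03:30, 06:45–09:15, 11:30–14:00.
Maya ∩ Jamal: (none).
Maya ∩ Jamal ∩ Grace: (none).
Maya ∩ Jamal ∩ Grace ∩ Ulrich: (none).
Maya ∩ Jamal ∩ Grace ∩ Ulrich ∩ Emeka: (none).
Maya ∩ Jamal ∩ Grace ∩ Ulrich ∩ Emeka ∩ Beatriz: (none).
Windows ≥ 60 min: (none).

none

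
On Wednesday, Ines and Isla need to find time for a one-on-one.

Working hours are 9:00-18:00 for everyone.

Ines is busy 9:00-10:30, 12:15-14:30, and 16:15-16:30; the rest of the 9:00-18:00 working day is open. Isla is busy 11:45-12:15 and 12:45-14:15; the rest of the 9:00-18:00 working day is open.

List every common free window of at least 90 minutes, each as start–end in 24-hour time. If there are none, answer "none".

14:30–16:15, 16:30–18:00

Ines free within 09:00–18:00: 10:30–12:15, 14:30–16:15, 16:30–18:00.
Isla free within 09:00–18:00: 09:00–11:45, 12:15–12:45, 14:15–18:00.
Ines ∩ Isla: 10:30–11:45, 14:30–16:15, 16:30–18:00.
Windows ≥ 90 min: 14:30–16:15, 16:30–18:00.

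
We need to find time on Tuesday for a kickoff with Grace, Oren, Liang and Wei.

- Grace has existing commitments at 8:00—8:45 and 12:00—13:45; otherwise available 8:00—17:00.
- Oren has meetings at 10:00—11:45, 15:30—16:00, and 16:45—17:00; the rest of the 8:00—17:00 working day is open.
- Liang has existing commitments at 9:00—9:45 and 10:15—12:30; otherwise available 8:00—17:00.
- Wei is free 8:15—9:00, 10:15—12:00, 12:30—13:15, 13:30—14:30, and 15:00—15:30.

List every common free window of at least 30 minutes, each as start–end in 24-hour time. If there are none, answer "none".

Grace free within 08:00–17:00: 08:45–12:00, 13:45–17:00.
Oren free within 08:00–17:00: 08:00–10:00, 11:45–15:30, 16:00–16:45.
Liang free within 08:00–17:00: 08:00–09:00, 09:45–10:15, 12:30–17:00.
Grace ∩ Oren: 08:45–10:00, 11:45–12:00, 13:45–15:30, 16:00–16:45.
Grace ∩ Oren ∩ Liang: 08:45–09:00, 09:45–10:00, 13:45–15:30, 16:00–16:45.
Grace ∩ Oren ∩ Liang ∩ Wei: 08:45–09:00, 13:45–14:30, 15:00–15:30.
Windows ≥ 30 min: 13:45–14:30, 15:00–15:30.

13:45–14:30, 15:00–15:30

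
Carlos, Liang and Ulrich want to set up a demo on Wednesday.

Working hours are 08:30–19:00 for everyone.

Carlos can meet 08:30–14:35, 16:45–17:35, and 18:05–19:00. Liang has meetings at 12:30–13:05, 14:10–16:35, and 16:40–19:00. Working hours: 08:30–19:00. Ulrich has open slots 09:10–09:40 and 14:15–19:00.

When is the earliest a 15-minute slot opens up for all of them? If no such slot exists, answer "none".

09:10

Liang free within 08:30–19:00: 08:30–12:30, 13:05–14:10, 16:35–16:40.
Carlos ∩ Liang: 08:30–12:30, 13:05–14:10.
Carlos ∩ Liang ∩ Ulrich: 09:10–09:40.
Windows ≥ 15 min: 09:10–09:40.
Earliest such window starts at 09:10.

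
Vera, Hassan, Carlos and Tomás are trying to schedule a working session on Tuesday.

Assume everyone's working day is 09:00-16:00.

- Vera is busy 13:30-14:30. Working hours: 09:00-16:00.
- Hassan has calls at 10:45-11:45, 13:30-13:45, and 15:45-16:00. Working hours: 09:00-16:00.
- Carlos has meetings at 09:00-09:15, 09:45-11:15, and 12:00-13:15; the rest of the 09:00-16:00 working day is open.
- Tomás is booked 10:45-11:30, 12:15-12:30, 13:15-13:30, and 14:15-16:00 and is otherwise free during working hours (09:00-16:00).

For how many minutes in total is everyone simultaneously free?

Vera free within 09:00–16:00: 09:00–13:30, 14:30–16:00.
Hassan free within 09:00–16:00: 09:00–10:45, 11:45–13:30, 13:45–15:45.
Carlos free within 09:00–16:00: 09:15–09:45, 11:15–12:00, 13:15–16:00.
Tomás free within 09:00–16:00: 09:00–10:45, 11:30–12:15, 12:30–13:15, 13:30–14:15.
Vera ∩ Hassan: 09:00–10:45, 11:45–13:30, 14:30–15:45.
Vera ∩ Hassan ∩ Carlos: 09:15–09:45, 11:45–12:00, 13:15–13:30, 14:30–15:45.
Vera ∩ Hassan ∩ Carlos ∩ Tomás: 09:15–09:45, 11:45–12:00.
Total common minutes: 30 + 15 = 45.

45 minutes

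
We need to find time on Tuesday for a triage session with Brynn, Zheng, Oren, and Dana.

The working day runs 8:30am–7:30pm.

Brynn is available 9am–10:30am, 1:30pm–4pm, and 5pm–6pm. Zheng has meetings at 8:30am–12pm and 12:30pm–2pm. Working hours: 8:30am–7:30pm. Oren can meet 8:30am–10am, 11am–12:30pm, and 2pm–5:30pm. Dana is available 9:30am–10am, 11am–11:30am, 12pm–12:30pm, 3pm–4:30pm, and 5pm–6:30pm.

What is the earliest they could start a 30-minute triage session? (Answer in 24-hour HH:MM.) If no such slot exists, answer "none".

Zheng free within 08:30–19:30: 12:00–12:30, 14:00–19:30.
Brynn ∩ Zheng: 14:00–16:00, 17:00–18:00.
Brynn ∩ Zheng ∩ Oren: 14:00–16:00, 17:00–17:30.
Brynn ∩ Zheng ∩ Oren ∩ Dana: 15:00–16:00, 17:00–17:30.
Windows ≥ 30 min: 15:00–16:00, 17:00–17:30.
Earliest such window starts at 15:00.

15:00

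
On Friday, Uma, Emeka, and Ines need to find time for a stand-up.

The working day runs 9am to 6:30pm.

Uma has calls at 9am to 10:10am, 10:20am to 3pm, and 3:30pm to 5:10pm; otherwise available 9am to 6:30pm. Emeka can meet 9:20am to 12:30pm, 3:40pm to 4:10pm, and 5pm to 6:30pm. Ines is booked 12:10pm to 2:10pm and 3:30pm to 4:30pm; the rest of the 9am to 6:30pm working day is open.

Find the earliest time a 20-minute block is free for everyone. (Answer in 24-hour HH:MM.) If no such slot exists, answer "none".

Uma free within 09:00–18:30: 10:10–10:20, 15:00–15:30, 17:10–18:30.
Ines free within 09:00–18:30: 09:00–12:10, 14:10–15:30, 16:30–18:30.
Uma ∩ Emeka: 10:10–10:20, 17:10–18:30.
Uma ∩ Emeka ∩ Ines: 10:10–10:20, 17:10–18:30.
Windows ≥ 20 min: 17:10–18:30.
Earliest such window starts at 17:10.

17:10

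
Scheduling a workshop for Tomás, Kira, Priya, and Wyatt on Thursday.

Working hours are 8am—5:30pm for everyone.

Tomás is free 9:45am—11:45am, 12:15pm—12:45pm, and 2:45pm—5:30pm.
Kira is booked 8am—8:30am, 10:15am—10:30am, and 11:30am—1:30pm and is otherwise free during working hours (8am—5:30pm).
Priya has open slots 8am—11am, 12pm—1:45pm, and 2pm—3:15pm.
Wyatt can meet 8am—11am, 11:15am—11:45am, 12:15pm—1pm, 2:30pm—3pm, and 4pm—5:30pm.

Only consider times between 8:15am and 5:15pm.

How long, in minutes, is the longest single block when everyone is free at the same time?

Kira free within 08:00–17:30: 08:30–10:15, 10:30–11:30, 13:30–17:30.
Tomás ∩ Kira: 09:45–10:15, 10:30–11:30, 14:45–17:30.
Tomás ∩ Kira ∩ Priya: 09:45–10:15, 10:30–11:00, 14:45–15:15.
Tomás ∩ Kira ∩ Priya ∩ Wyatt: 09:45–10:15, 10:30–11:00, 14:45–15:00.
Restricted to 08:15–17:15: 09:45–10:15, 10:30–11:00, 14:45–15:00.
Common window lengths: 30, 30, 15 min; longest is 30.

30 minutes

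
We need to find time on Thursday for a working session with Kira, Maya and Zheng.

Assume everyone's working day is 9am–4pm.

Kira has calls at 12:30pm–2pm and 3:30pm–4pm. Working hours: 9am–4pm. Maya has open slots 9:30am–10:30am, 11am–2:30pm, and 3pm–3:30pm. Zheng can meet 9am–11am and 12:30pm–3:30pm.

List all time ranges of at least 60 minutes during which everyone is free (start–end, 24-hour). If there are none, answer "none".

Kira free within 09:00–16:00: 09:00–12:30, 14:00–15:30.
Kira ∩ Maya: 09:30–10:30, 11:00–12:30, 14:00–14:30, 15:00–15:30.
Kira ∩ Maya ∩ Zheng: 09:30–10:30, 14:00–14:30, 15:00–15:30.
Windows ≥ 60 min: 09:30–10:30.

09:30–10:30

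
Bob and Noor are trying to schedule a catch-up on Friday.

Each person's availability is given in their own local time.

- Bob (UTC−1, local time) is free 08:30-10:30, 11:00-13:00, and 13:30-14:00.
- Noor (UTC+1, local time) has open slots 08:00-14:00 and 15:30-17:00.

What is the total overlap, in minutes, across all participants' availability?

Bob → UTC: 09:30–11:30, 12:00–14:00, 14:30–15:00.
Noor → UTC: 07:00–13:00, 14:30–16:00.
Bob ∩ Noor: 09:30–11:30, 12:00–13:00, 14:30–15:00.
Total common minutes: 120 + 60 + 30 = 210.

210 minutes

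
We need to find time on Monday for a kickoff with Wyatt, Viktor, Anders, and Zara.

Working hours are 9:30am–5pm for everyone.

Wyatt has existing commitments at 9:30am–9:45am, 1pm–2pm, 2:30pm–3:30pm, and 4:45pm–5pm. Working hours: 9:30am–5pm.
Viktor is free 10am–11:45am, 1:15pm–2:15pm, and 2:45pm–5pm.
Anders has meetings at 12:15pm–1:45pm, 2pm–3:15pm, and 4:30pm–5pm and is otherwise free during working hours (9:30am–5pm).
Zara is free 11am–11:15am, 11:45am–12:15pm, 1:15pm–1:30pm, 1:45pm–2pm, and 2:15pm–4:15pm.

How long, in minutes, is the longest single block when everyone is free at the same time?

Wyatt free within 09:30–17:00: 09:45–13:00, 14:00–14:30, 15:30–16:45.
Anders free within 09:30–17:00: 09:30–12:15, 13:45–14:00, 15:15–16:30.
Wyatt ∩ Viktor: 10:00–11:45, 14:00–14:15, 15:30–16:45.
Wyatt ∩ Viktor ∩ Anders: 10:00–11:45, 15:30–16:30.
Wyatt ∩ Viktor ∩ Anders ∩ Zara: 11:00–11:15, 15:30–16:15.
Common window lengths: 15, 45 min; longest is 45.

45 minutes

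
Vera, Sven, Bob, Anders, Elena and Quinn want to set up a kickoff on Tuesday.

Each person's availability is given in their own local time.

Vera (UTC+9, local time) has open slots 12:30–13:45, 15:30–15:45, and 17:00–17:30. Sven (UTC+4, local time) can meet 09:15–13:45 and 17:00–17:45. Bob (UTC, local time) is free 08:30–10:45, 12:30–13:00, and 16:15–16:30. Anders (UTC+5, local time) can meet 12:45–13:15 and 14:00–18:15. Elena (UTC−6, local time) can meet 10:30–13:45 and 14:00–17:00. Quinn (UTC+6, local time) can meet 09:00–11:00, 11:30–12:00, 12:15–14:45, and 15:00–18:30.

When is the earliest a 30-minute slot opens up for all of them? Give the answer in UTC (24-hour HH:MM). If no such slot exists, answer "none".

none

Vera → UTC: 03:30–04:45, 06:30–06:45, 08:00–08:30.
Sven → UTC: 05:15–09:45, 13:00–13:45.
Bob → UTC: 08:30–10:45, 12:30–13:00, 16:15–16:30.
Anders → UTC: 07:45–08:15, 09:00–13:15.
Elena → UTC: 16:30–19:45, 20:00–23:00.
Quinn → UTC: 03:00–05:00, 05:30–06:00, 06:15–08:45, 09:00–12:30.
Vera ∩ Sven: 06:30–06:45, 08:00–08:30.
Vera ∩ Sven ∩ Bob: (none).
Vera ∩ Sven ∩ Bob ∩ Anders: (none).
Vera ∩ Sven ∩ Bob ∩ Anders ∩ Elena: (none).
Vera ∩ Sven ∩ Bob ∩ Anders ∩ Elena ∩ Quinn: (none).
Windows ≥ 30 min: (none).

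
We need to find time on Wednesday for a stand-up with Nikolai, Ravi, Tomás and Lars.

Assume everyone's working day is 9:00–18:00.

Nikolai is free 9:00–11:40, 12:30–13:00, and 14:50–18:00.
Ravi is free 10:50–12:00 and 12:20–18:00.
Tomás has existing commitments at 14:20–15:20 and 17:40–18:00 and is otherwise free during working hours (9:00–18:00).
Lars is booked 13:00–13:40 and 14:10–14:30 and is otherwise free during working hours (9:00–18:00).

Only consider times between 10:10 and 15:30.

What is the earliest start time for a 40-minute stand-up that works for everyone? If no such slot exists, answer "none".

10:50

Tomás free within 09:00–18:00: 09:00–14:20, 15:20–17:40.
Lars free within 09:00–18:00: 09:00–13:00, 13:40–14:10, 14:30–18:00.
Nikolai ∩ Ravi: 10:50–11:40, 12:30–13:00, 14:50–18:00.
Nikolai ∩ Ravi ∩ Tomás: 10:50–11:40, 12:30–13:00, 15:20–17:40.
Nikolai ∩ Ravi ∩ Tomás ∩ Lars: 10:50–11:40, 12:30–13:00, 15:20–17:40.
Restricted to 10:10–15:30: 10:50–11:40, 12:30–13:00, 15:20–15:30.
Windows ≥ 40 min: 10:50–11:40.
Earliest such window starts at 10:50.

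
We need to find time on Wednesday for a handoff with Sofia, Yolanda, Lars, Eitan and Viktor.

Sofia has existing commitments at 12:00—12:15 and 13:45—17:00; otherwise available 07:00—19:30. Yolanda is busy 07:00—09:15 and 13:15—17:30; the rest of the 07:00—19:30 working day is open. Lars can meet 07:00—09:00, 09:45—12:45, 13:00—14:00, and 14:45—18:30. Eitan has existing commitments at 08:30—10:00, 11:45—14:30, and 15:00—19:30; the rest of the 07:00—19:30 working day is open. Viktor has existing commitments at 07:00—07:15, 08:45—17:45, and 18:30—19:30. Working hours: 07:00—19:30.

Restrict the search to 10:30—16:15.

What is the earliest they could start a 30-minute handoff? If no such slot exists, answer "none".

none

Sofia free within 07:00–19:30: 07:00–12:00, 12:15–13:45, 17:00–19:30.
Yolanda free within 07:00–19:30: 09:15–13:15, 17:30–19:30.
Eitan free within 07:00–19:30: 07:00–08:30, 10:00–11:45, 14:30–15:00.
Viktor free within 07:00–19:30: 07:15–08:45, 17:45–18:30.
Sofia ∩ Yolanda: 09:15–12:00, 12:15–13:15, 17:30–19:30.
Sofia ∩ Yolanda ∩ Lars: 09:45–12:00, 12:15–12:45, 13:00–13:15, 17:30–18:30.
Sofia ∩ Yolanda ∩ Lars ∩ Eitan: 10:00–11:45.
Sofia ∩ Yolanda ∩ Lars ∩ Eitan ∩ Viktor: (none).
Restricted to 10:30–16:15: (none).
Windows ≥ 30 min: (none).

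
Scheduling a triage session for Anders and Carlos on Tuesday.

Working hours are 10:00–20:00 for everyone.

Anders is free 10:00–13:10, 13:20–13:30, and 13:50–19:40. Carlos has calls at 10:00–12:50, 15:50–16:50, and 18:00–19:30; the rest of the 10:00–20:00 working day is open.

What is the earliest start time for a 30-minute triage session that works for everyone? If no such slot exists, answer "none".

13:50

Carlos free within 10:00–20:00: 12:50–15:50, 16:50–18:00, 19:30–20:00.
Anders ∩ Carlos: 12:50–13:10, 13:20–13:30, 13:50–15:50, 16:50–18:00, 19:30–19:40.
Windows ≥ 30 min: 13:50–15:50, 16:50–18:00.
Earliest such window starts at 13:50.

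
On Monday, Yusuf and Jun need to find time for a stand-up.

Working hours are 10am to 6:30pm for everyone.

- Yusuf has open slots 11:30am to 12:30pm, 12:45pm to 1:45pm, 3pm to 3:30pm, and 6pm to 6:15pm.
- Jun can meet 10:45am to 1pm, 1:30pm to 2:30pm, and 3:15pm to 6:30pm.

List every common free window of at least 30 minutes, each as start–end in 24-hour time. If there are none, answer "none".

11:30–12:30

Yusuf ∩ Jun: 11:30–12:30, 12:45–13:00, 13:30–13:45, 15:15–15:30, 18:00–18:15.
Windows ≥ 30 min: 11:30–12:30.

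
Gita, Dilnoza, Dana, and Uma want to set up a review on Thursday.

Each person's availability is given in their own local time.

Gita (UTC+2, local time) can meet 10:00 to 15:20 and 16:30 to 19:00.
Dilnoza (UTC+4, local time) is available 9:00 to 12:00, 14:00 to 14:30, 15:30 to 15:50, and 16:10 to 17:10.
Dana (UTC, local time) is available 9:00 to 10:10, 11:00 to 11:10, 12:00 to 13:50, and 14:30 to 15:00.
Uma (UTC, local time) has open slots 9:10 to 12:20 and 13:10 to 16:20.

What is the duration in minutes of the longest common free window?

Gita → UTC: 08:00–13:20, 14:30–17:00.
Dilnoza → UTC: 05:00–08:00, 10:00–10:30, 11:30–11:50, 12:10–13:10.
Dana → UTC: 09:00–10:10, 11:00–11:10, 12:00–13:50, 14:30–15:00.
Uma → UTC: 09:10–12:20, 13:10–16:20.
Gita ∩ Dilnoza: 10:00–10:30, 11:30–11:50, 12:10–13:10.
Gita ∩ Dilnoza ∩ Dana: 10:00–10:10, 12:10–13:10.
Gita ∩ Dilnoza ∩ Dana ∩ Uma: 10:00–10:10, 12:10–12:20.
Common window lengths: 10, 10 min; longest is 10.

10 minutes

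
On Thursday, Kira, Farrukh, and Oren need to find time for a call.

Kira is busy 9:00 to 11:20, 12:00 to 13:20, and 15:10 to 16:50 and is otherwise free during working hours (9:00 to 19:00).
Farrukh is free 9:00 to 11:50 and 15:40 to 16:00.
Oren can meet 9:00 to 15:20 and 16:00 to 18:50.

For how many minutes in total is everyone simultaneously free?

30 minutes

Kira free within 09:00–19:00: 11:20–12:00, 13:20–15:10, 16:50–19:00.
Kira ∩ Farrukh: 11:20–11:50.
Kira ∩ Farrukh ∩ Oren: 11:20–11:50.
Total common minutes: 30.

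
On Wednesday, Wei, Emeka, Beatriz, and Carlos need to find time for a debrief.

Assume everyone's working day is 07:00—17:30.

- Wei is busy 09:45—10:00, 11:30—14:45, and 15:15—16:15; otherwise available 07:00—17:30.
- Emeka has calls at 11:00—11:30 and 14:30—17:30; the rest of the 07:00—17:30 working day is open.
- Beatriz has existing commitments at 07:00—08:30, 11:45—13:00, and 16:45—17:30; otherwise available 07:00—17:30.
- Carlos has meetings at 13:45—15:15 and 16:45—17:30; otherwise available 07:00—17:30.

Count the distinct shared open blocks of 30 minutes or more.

Wei free within 07:00–17:30: 07:00–09:45, 10:00–11:30, 14:45–15:15, 16:15–17:30.
Emeka free within 07:00–17:30: 07:00–11:00, 11:30–14:30.
Beatriz free within 07:00–17:30: 08:30–11:45, 13:00–16:45.
Carlos free within 07:00–17:30: 07:00–13:45, 15:15–16:45.
Wei ∩ Emeka: 07:00–09:45, 10:00–11:00.
Wei ∩ Emeka ∩ Beatriz: 08:30–09:45, 10:00–11:00.
Wei ∩ Emeka ∩ Beatriz ∩ Carlos: 08:30–09:45, 10:00–11:00.
Windows ≥ 30 min: 08:30–09:45, 10:00–11:00.
That's 2 windows.

2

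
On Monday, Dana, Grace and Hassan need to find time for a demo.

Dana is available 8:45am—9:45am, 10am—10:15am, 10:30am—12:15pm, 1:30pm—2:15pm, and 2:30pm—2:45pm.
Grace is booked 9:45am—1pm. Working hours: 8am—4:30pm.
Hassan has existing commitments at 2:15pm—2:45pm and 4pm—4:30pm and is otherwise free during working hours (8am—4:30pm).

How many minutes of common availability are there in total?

Grace free within 08:00–16:30: 08:00–09:45, 13:00–16:30.
Hassan free within 08:00–16:30: 08:00–14:15, 14:45–16:00.
Dana ∩ Grace: 08:45–09:45, 13:30–14:15, 14:30–14:45.
Dana ∩ Grace ∩ Hassan: 08:45–09:45, 13:30–14:15.
Total common minutes: 60 + 45 = 105.

105 minutes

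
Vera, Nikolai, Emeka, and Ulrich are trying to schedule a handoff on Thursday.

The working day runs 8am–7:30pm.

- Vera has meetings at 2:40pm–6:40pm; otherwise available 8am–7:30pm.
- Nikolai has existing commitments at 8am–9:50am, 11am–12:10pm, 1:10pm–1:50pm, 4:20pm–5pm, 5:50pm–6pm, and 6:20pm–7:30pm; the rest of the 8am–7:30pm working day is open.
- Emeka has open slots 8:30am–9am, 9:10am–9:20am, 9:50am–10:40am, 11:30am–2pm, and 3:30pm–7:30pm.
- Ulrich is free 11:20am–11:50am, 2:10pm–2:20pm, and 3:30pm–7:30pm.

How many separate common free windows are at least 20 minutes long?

Vera free within 08:00–19:30: 08:00–14:40, 18:40–19:30.
Nikolai free within 08:00–19:30: 09:50–11:00, 12:10–13:10, 13:50–16:20, 17:00–17:50, 18:00–18:20.
Vera ∩ Nikolai: 09:50–11:00, 12:10–13:10, 13:50–14:40.
Vera ∩ Nikolai ∩ Emeka: 09:50–10:40, 12:10–13:10, 13:50–14:00.
Vera ∩ Nikolai ∩ Emeka ∩ Ulrich: (none).
Windows ≥ 20 min: (none).
That's 0 windows.

0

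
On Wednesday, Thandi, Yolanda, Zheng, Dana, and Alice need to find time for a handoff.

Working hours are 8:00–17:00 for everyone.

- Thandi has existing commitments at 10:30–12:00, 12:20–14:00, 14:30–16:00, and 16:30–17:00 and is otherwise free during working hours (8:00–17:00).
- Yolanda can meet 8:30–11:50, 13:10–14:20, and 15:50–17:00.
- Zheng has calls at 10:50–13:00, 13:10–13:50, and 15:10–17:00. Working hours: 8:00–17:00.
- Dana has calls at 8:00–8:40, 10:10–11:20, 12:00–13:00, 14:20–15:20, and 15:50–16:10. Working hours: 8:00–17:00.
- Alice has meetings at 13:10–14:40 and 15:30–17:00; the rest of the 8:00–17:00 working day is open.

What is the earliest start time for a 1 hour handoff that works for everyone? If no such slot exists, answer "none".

Thandi free within 08:00–17:00: 08:00–10:30, 12:00–12:20, 14:00–14:30, 16:00–16:30.
Zheng free within 08:00–17:00: 08:00–10:50, 13:00–13:10, 13:50–15:10.
Dana free within 08:00–17:00: 08:40–10:10, 11:20–12:00, 13:00–14:20, 15:20–15:50, 16:10–17:00.
Alice free within 08:00–17:00: 08:00–13:10, 14:40–15:30.
Thandi ∩ Yolanda: 08:30–10:30, 14:00–14:20, 16:00–16:30.
Thandi ∩ Yolanda ∩ Zheng: 08:30–10:30, 14:00–14:20.
Thandi ∩ Yolanda ∩ Zheng ∩ Dana: 08:40–10:10, 14:00–14:20.
Thandi ∩ Yolanda ∩ Zheng ∩ Dana ∩ Alice: 08:40–10:10.
Windows ≥ 60 min: 08:40–10:10.
Earliest such window starts at 08:40.

08:40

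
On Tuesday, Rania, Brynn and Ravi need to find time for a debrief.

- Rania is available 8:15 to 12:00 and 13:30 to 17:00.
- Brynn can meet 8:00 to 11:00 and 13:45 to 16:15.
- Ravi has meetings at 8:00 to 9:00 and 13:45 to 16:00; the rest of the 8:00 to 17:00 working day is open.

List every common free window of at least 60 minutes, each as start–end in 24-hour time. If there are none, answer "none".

Ravi free within 08:00–17:00: 09:00–13:45, 16:00–17:00.
Rania ∩ Brynn: 08:15–11:00, 13:45–16:15.
Rania ∩ Brynn ∩ Ravi: 09:00–11:00, 16:00–16:15.
Windows ≥ 60 min: 09:00–11:00.

09:00–11:00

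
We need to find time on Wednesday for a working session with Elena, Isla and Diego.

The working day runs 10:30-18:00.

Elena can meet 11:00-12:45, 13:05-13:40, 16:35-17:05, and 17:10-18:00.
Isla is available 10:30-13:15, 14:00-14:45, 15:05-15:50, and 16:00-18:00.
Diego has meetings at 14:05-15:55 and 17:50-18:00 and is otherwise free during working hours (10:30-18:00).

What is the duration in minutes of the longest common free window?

105 minutes

Diego free within 10:30–18:00: 10:30–14:05, 15:55–17:50.
Elena ∩ Isla: 11:00–12:45, 13:05–13:15, 16:35–17:05, 17:10–18:00.
Elena ∩ Isla ∩ Diego: 11:00–12:45, 13:05–13:15, 16:35–17:05, 17:10–17:50.
Common window lengths: 105, 10, 30, 40 min; longest is 105.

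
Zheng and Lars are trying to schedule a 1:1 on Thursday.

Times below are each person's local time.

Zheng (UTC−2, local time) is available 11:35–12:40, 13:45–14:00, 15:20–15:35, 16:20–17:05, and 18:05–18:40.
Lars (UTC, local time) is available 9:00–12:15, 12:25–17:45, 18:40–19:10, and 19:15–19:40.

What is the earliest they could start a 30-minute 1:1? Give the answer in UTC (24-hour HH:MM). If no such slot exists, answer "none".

13:35

Zheng → UTC: 13:35–14:40, 15:45–16:00, 17:20–17:35, 18:20–19:05, 20:05–20:40.
Lars → UTC: 09:00–12:15, 12:25–17:45, 18:40–19:10, 19:15–19:40.
Zheng ∩ Lars: 13:35–14:40, 15:45–16:00, 17:20–17:35, 18:40–19:05.
Windows ≥ 30 min: 13:35–14:40.
Earliest such window starts at 13:35.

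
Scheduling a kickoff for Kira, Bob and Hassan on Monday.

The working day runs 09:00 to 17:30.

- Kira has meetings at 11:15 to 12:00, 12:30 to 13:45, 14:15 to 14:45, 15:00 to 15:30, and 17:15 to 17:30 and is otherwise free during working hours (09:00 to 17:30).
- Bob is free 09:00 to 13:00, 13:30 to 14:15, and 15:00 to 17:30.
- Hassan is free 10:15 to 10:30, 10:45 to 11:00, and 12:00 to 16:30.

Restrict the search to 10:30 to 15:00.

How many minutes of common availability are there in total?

75 minutes

Kira free within 09:00–17:30: 09:00–11:15, 12:00–12:30, 13:45–14:15, 14:45–15:00, 15:30–17:15.
Kira ∩ Bob: 09:00–11:15, 12:00–12:30, 13:45–14:15, 15:30–17:15.
Kira ∩ Bob ∩ Hassan: 10:15–10:30, 10:45–11:00, 12:00–12:30, 13:45–14:15, 15:30–16:30.
Restricted to 10:30–15:00: 10:45–11:00, 12:00–12:30, 13:45–14:15.
Total common minutes: 15 + 30 + 30 = 75.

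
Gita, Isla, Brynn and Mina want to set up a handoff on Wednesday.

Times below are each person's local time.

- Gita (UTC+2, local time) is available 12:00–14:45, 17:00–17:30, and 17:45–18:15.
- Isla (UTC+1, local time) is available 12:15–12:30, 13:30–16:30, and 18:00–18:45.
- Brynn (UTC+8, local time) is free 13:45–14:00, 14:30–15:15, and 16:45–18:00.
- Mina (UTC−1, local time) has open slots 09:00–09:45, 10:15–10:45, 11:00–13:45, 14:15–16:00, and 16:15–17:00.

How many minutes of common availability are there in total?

0 minutes

Gita → UTC: 10:00–12:45, 15:00–15:30, 15:45–16:15.
Isla → UTC: 11:15–11:30, 12:30–15:30, 17:00–17:45.
Brynn → UTC: 05:45–06:00, 06:30–07:15, 08:45–10:00.
Mina → UTC: 10:00–10:45, 11:15–11:45, 12:00–14:45, 15:15–17:00, 17:15–18:00.
Gita ∩ Isla: 11:15–11:30, 12:30–12:45, 15:00–15:30.
Gita ∩ Isla ∩ Brynn: (none).
Gita ∩ Isla ∩ Brynn ∩ Mina: (none).
Total common minutes: 0.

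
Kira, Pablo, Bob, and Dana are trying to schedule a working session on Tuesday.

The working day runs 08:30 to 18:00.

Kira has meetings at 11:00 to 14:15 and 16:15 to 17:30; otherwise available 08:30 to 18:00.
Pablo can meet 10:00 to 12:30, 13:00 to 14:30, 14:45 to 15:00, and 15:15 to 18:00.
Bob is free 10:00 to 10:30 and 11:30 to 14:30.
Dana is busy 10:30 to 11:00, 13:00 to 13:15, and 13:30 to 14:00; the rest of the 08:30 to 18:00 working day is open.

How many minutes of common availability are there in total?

Kira free within 08:30–18:00: 08:30–11:00, 14:15–16:15, 17:30–18:00.
Dana free within 08:30–18:00: 08:30–10:30, 11:00–13:00, 13:15–13:30, 14:00–18:00.
Kira ∩ Pablo: 10:00–11:00, 14:15–14:30, 14:45–15:00, 15:15–16:15, 17:30–18:00.
Kira ∩ Pablo ∩ Bob: 10:00–10:30, 14:15–14:30.
Kira ∩ Pablo ∩ Bob ∩ Dana: 10:00–10:30, 14:15–14:30.
Total common minutes: 30 + 15 = 45.

45 minutes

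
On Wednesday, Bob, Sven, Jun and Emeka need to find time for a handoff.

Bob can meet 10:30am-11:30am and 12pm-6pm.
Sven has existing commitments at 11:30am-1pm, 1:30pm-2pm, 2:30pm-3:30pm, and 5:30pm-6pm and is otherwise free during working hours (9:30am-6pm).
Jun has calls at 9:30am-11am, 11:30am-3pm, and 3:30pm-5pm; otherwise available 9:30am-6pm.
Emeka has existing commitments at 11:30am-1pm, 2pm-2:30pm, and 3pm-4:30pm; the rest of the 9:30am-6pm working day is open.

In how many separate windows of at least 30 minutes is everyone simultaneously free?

Sven free within 09:30–18:00: 09:30–11:30, 13:00–13:30, 14:00–14:30, 15:30–17:30.
Jun free within 09:30–18:00: 11:00–11:30, 15:00–15:30, 17:00–18:00.
Emeka free within 09:30–18:00: 09:30–11:30, 13:00–14:00, 14:30–15:00, 16:30–18:00.
Bob ∩ Sven: 10:30–11:30, 13:00–13:30, 14:00–14:30, 15:30–17:30.
Bob ∩ Sven ∩ Jun: 11:00–11:30, 17:00–17:30.
Bob ∩ Sven ∩ Jun ∩ Emeka: 11:00–11:30, 17:00–17:30.
Windows ≥ 30 min: 11:00–11:30, 17:00–17:30.
That's 2 windows.

2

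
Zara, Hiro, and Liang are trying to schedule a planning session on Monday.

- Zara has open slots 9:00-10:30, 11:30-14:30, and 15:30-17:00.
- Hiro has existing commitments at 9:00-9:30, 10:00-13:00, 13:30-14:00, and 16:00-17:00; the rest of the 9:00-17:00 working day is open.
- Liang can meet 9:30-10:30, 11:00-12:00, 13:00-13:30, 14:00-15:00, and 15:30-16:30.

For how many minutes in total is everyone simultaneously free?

Hiro free within 09:00–17:00: 09:30–10:00, 13:00–13:30, 14:00–16:00.
Zara ∩ Hiro: 09:30–10:00, 13:00–13:30, 14:00–14:30, 15:30–16:00.
Zara ∩ Hiro ∩ Liang: 09:30–10:00, 13:00–13:30, 14:00–14:30, 15:30–16:00.
Total common minutes: 30 + 30 + 30 + 30 = 120.

120 minutes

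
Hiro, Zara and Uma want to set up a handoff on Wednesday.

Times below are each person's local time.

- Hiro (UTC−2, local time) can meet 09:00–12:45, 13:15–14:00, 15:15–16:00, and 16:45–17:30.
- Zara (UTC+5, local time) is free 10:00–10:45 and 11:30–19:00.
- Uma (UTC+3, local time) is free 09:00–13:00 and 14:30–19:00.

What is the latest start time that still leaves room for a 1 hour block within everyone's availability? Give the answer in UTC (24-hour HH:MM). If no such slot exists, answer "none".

13:00

Hiro → UTC: 11:00–14:45, 15:15–16:00, 17:15–18:00, 18:45–19:30.
Zara → UTC: 05:00–05:45, 06:30–14:00.
Uma → UTC: 06:00–10:00, 11:30–16:00.
Hiro ∩ Zara: 11:00–14:00.
Hiro ∩ Zara ∩ Uma: 11:30–14:00.
Windows ≥ 60 min: 11:30–14:00.
Latest start in the last window 11:30–14:00 is 14:00 − 60 min = 13:00.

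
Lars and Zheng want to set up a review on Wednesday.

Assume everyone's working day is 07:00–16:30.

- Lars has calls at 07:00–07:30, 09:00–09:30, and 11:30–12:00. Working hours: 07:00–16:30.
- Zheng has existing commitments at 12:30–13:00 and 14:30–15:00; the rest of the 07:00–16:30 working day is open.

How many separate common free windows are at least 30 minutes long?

Lars free within 07:00–16:30: 07:30–09:00, 09:30–11:30, 12:00–16:30.
Zheng free within 07:00–16:30: 07:00–12:30, 13:00–14:30, 15:00–16:30.
Lars ∩ Zheng: 07:30–09:00, 09:30–11:30, 12:00–12:30, 13:00–14:30, 15:00–16:30.
Windows ≥ 30 min: 07:30–09:00, 09:30–11:30, 12:00–12:30, 13:00–14:30, 15:00–16:30.
That's 5 windows.

5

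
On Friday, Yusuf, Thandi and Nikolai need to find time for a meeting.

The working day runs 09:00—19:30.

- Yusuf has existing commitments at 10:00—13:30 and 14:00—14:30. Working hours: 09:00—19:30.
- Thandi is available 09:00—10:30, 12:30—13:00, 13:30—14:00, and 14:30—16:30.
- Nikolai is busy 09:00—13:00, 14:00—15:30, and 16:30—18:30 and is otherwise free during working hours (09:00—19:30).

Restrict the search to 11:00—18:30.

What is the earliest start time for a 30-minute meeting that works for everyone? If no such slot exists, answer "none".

13:30

Yusuf free within 09:00–19:30: 09:00–10:00, 13:30–14:00, 14:30–19:30.
Nikolai free within 09:00–19:30: 13:00–14:00, 15:30–16:30, 18:30–19:30.
Yusuf ∩ Thandi: 09:00–10:00, 13:30–14:00, 14:30–16:30.
Yusuf ∩ Thandi ∩ Nikolai: 13:30–14:00, 15:30–16:30.
Restricted to 11:00–18:30: 13:30–14:00, 15:30–16:30.
Windows ≥ 30 min: 13:30–14:00, 15:30–16:30.
Earliest such window starts at 13:30.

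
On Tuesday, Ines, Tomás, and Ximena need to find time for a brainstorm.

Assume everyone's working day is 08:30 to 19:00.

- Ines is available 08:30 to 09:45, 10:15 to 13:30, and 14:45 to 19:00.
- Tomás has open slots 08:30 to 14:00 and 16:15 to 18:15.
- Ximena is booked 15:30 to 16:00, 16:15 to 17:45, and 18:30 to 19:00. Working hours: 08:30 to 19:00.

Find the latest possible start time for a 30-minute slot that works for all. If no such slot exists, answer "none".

17:45

Ximena free within 08:30–19:00: 08:30–15:30, 16:00–16:15, 17:45–18:30.
Ines ∩ Tomás: 08:30–09:45, 10:15–13:30, 16:15–18:15.
Ines ∩ Tomás ∩ Ximena: 08:30–09:45, 10:15–13:30, 17:45–18:15.
Windows ≥ 30 min: 08:30–09:45, 10:15–13:30, 17:45–18:15.
Latest start in the last window 17:45–18:15 is 18:15 − 30 min = 17:45.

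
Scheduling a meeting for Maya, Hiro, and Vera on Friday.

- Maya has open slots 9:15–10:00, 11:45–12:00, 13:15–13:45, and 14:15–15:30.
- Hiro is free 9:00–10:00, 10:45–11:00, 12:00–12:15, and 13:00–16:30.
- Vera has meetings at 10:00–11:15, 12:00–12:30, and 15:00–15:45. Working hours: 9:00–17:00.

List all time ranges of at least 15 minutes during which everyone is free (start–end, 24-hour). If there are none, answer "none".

Vera free within 09:00–17:00: 09:00–10:00, 11:15–12:00, 12:30–15:00, 15:45–17:00.
Maya ∩ Hiro: 09:15–10:00, 13:15–13:45, 14:15–15:30.
Maya ∩ Hiro ∩ Vera: 09:15–10:00, 13:15–13:45, 14:15–15:00.
Windows ≥ 15 min: 09:15–10:00, 13:15–13:45, 14:15–15:00.

09:15–10:00, 13:15–13:45, 14:15–15:00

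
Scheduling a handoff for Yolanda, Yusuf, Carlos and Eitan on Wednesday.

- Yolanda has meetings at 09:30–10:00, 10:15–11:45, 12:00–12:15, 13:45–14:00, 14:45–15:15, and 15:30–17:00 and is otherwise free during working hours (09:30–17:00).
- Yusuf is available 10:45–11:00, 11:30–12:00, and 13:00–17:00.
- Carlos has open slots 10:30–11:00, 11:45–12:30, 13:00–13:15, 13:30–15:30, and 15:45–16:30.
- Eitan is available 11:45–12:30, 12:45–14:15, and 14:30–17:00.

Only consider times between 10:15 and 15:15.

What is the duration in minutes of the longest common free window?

Yolanda free within 09:30–17:00: 10:00–10:15, 11:45–12:00, 12:15–13:45, 14:00–14:45, 15:15–15:30.
Yolanda ∩ Yusuf: 11:45–12:00, 13:00–13:45, 14:00–14:45, 15:15–15:30.
Yolanda ∩ Yusuf ∩ Carlos: 11:45–12:00, 13:00–13:15, 13:30–13:45, 14:00–14:45, 15:15–15:30.
Yolanda ∩ Yusuf ∩ Carlos ∩ Eitan: 11:45–12:00, 13:00–13:15, 13:30–13:45, 14:00–14:15, 14:30–14:45, 15:15–15:30.
Restricted to 10:15–15:15: 11:45–12:00, 13:00–13:15, 13:30–13:45, 14:00–14:15, 14:30–14:45.
Common window lengths: 15, 15, 15, 15, 15 min; longest is 15.

15 minutes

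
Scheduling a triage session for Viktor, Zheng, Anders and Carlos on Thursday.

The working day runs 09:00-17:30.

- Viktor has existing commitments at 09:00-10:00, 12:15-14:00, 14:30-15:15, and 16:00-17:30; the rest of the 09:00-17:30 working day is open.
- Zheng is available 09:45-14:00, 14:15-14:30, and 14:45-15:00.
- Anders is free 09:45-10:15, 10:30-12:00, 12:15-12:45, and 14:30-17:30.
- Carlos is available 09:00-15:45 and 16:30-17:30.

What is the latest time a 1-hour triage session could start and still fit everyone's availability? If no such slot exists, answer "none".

Viktor free within 09:00–17:30: 10:00–12:15, 14:00–14:30, 15:15–16:00.
Viktor ∩ Zheng: 10:00–12:15, 14:15–14:30.
Viktor ∩ Zheng ∩ Anders: 10:00–10:15, 10:30–12:00.
Viktor ∩ Zheng ∩ Anders ∩ Carlos: 10:00–10:15, 10:30–12:00.
Windows ≥ 60 min: 10:30–12:00.
Latest start in the last window 10:30–12:00 is 12:00 − 60 min = 11:00.

11:00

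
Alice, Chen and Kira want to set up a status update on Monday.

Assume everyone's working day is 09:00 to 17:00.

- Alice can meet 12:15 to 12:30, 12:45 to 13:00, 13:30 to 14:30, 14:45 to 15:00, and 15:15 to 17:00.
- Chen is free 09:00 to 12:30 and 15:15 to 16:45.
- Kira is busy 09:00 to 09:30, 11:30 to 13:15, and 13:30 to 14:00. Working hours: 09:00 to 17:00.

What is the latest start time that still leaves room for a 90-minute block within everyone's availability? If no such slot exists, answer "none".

15:15

Kira free within 09:00–17:00: 09:30–11:30, 13:15–13:30, 14:00–17:00.
Alice ∩ Chen: 12:15–12:30, 15:15–16:45.
Alice ∩ Chen ∩ Kira: 15:15–16:45.
Windows ≥ 90 min: 15:15–16:45.
Latest start in the last window 15:15–16:45 is 16:45 − 90 min = 15:15.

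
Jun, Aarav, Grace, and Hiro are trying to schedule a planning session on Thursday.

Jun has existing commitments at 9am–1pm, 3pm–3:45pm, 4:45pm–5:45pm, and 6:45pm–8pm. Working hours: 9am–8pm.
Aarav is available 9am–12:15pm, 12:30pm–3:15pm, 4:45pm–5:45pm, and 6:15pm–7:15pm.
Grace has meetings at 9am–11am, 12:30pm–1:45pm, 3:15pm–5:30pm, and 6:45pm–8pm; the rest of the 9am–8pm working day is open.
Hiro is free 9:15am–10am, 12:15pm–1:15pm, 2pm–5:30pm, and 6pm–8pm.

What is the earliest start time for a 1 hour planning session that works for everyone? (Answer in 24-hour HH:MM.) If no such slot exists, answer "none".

14:00

Jun free within 09:00–20:00: 13:00–15:00, 15:45–16:45, 17:45–18:45.
Grace free within 09:00–20:00: 11:00–12:30, 13:45–15:15, 17:30–18:45.
Jun ∩ Aarav: 13:00–15:00, 18:15–18:45.
Jun ∩ Aarav ∩ Grace: 13:45–15:00, 18:15–18:45.
Jun ∩ Aarav ∩ Grace ∩ Hiro: 14:00–15:00, 18:15–18:45.
Windows ≥ 60 min: 14:00–15:00.
Earliest such window starts at 14:00.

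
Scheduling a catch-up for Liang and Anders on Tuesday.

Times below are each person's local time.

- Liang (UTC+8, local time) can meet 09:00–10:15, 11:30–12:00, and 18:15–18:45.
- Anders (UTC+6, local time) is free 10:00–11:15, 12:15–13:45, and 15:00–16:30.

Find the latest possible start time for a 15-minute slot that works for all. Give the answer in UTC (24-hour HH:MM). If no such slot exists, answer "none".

Liang → UTC: 01:00–02:15, 03:30–04:00, 10:15–10:45.
Anders → UTC: 04:00–05:15, 06:15–07:45, 09:00–10:30.
Liang ∩ Anders: 10:15–10:30.
Windows ≥ 15 min: 10:15–10:30.
Latest start in the last window 10:15–10:30 is 10:30 − 15 min = 10:15.

10:15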